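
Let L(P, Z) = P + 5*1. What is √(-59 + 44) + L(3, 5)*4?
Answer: 32 + I*√15 ≈ 32.0 + 3.873*I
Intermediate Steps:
L(P, Z) = 5 + P (L(P, Z) = P + 5 = 5 + P)
√(-59 + 44) + L(3, 5)*4 = √(-59 + 44) + (5 + 3)*4 = √(-15) + 8*4 = I*√15 + 32 = 32 + I*√15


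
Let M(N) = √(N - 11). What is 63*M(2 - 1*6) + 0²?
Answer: 63*I*√15 ≈ 244.0*I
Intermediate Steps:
M(N) = √(-11 + N)
63*M(2 - 1*6) + 0² = 63*√(-11 + (2 - 1*6)) + 0² = 63*√(-11 + (2 - 6)) + 0 = 63*√(-11 - 4) + 0 = 63*√(-15) + 0 = 63*(I*√15) + 0 = 63*I*√15 + 0 = 63*I*√15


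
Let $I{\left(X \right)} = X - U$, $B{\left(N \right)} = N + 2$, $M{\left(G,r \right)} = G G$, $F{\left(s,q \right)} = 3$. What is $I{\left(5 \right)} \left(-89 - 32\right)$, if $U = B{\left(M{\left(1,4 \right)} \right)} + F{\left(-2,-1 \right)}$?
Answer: $121$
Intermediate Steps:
$M{\left(G,r \right)} = G^{2}$
$B{\left(N \right)} = 2 + N$
$U = 6$ ($U = \left(2 + 1^{2}\right) + 3 = \left(2 + 1\right) + 3 = 3 + 3 = 6$)
$I{\left(X \right)} = -6 + X$ ($I{\left(X \right)} = X - 6 = -6 + X$)
$I{\left(5 \right)} \left(-89 - 32\right) = \left(-6 + 5\right) \left(-89 - 32\right) = \left(-1\right) \left(-121\right) = 121$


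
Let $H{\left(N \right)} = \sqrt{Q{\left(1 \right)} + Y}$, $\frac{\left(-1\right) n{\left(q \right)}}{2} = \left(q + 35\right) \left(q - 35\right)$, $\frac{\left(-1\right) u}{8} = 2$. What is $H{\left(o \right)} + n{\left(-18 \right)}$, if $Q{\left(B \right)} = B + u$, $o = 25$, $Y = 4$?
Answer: $1802 + i \sqrt{11} \approx 1802.0 + 3.3166 i$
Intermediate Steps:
$u = -16$ ($u = \left(-8\right) 2 = -16$)
$Q{\left(B \right)} = -16 + B$ ($Q{\left(B \right)} = B - 16 = -16 + B$)
$n{\left(q \right)} = - 2 \left(-35 + q\right) \left(35 + q\right)$ ($n{\left(q \right)} = - 2 \left(q + 35\right) \left(q - 35\right) = - 2 \left(35 + q\right) \left(-35 + q\right) = - 2 \left(-35 + q\right) \left(35 + q\right)$)
$H{\left(N \right)} = i \sqrt{11}$ ($H{\left(N \right)} = \sqrt{\left(-16 + 1\right) + 4} = \sqrt{-15 + 4} = \sqrt{-11} = i \sqrt{11}$)
$H{\left(o \right)} + n{\left(-18 \right)} = i \sqrt{11} + \left(2450 - 2 \left(-18\right)^{2}\right) = i \sqrt{11} + \left(2450 - 648\right) = i \sqrt{11} + 1802 = 1802 + i \sqrt{11}$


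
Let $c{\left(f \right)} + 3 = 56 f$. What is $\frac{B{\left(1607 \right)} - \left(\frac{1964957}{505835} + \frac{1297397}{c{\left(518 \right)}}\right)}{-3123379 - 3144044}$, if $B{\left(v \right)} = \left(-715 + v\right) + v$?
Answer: $- \frac{2396761753603}{6130268459500735} \approx -0.00039097$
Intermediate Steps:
$c{\left(f \right)} = -3 + 56 f$
$B{\left(v \right)} = -715 + 2 v$
$\frac{B{\left(1607 \right)} - \left(\frac{1964957}{505835} + \frac{1297397}{c{\left(518 \right)}}\right)}{-3123379 - 3144044} = \frac{\left(-715 + 2 \cdot 1607\right) - \left(\frac{1964957}{505835} + \frac{1297397}{-3 + 56 \cdot 518}\right)}{-3123379 - 3144044} = \frac{\left(-715 + 3214\right) - \left(\frac{1964957}{505835} + \frac{1297397}{-3 + 29008}\right)}{-6267423} = \left(2499 - \left(\frac{1964957}{505835} + \frac{1297397}{29005}\right)\right) \left(- \frac{1}{6267423}\right) = \left(2499 - \frac{142652477856}{2934348835}\right) \left(- \frac{1}{6267423}\right) = \frac{7190285260809}{2934348835} \left(- \frac{1}{6267423}\right) = - \frac{2396761753603}{6130268459500735}$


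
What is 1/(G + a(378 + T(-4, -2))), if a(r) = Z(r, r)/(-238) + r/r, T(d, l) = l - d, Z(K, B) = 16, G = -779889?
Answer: -119/92806680 ≈ -1.2822e-6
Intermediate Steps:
a(r) = 111/119 (a(r) = 16/(-238) + r/r = 16*(-1/238) + 1 = -8/119 + 1 = 111/119)
1/(G + a(378 + T(-4, -2))) = 1/(-779889 + 111/119) = 1/(-92806680/119) = -119/92806680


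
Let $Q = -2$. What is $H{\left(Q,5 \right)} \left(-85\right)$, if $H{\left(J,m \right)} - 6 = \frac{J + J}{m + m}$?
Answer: $-476$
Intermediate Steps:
$H{\left(J,m \right)} = 6 + \frac{J}{m}$ ($H{\left(J,m \right)} = 6 + \frac{J + J}{m + m} = 6 + \frac{2 J}{2 m} = 6 + 2 J \frac{1}{2 m} = 6 + \frac{J}{m}$)
$H{\left(Q,5 \right)} \left(-85\right) = \left(6 - \frac{2}{5}\right) \left(-85\right) = \frac{28}{5} \left(-85\right) = -476$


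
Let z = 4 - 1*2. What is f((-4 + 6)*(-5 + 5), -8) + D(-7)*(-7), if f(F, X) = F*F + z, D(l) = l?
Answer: 51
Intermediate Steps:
z = 2 (z = 4 - 2 = 2)
f(F, X) = 2 + F² (f(F, X) = F*F + 2 = F² + 2 = 2 + F²)
f((-4 + 6)*(-5 + 5), -8) + D(-7)*(-7) = (2 + ((-4 + 6)*(-5 + 5))²) - 7*(-7) = (2 + (2*0)²) + 49 = (2 + 0²) + 49 = (2 + 0) + 49 = 2 + 49 = 51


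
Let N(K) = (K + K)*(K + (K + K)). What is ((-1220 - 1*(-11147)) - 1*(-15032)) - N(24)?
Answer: 21503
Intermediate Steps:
N(K) = 6*K² (N(K) = (2*K)*(K + 2*K) = (2*K)*(3*K) = 6*K²)
((-1220 - 1*(-11147)) - 1*(-15032)) - N(24) = ((-1220 - 1*(-11147)) - 1*(-15032)) - 6*24² = ((-1220 + 11147) + 15032) - 6*576 = (9927 + 15032) - 1*3456 = 24959 - 3456 = 21503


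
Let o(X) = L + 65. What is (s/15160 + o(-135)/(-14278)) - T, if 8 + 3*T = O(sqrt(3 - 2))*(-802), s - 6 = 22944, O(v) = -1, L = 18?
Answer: -8544279583/32468172 ≈ -263.16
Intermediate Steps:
s = 22950 (s = 6 + 22944 = 22950)
o(X) = 83 (o(X) = 18 + 65 = 83)
T = 794/3 (T = -8/3 + (-1*(-802))/3 = -8/3 + (1/3)*802 = -8/3 + 802/3 = 794/3 ≈ 264.67)
(s/15160 + o(-135)/(-14278)) - T = (22950/15160 + 83/(-14278)) - 1*794/3 = (22950*(1/15160) + 83*(-1/14278)) - 794/3 = (2295/1516 - 83/14278) - 794/3 = 16321091/10822724 - 794/3 = -8544279583/32468172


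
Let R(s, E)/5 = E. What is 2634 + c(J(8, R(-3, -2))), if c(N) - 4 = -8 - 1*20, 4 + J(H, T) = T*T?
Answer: 2610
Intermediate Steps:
R(s, E) = 5*E
J(H, T) = -4 + T² (J(H, T) = -4 + T*T = -4 + T²)
c(N) = -24 (c(N) = 4 + (-8 - 1*20) = 4 + (-8 - 20) = 4 - 28 = -24)
2634 + c(J(8, R(-3, -2))) = 2634 - 24 = 2610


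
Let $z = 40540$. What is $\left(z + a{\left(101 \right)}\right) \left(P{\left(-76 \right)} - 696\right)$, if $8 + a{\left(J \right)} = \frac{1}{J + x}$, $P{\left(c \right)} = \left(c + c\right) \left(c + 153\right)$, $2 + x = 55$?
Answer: $- \frac{38699959800}{77} \approx -5.026 \cdot 10^{8}$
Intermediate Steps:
$x = 53$ ($x = -2 + 55 = 53$)
$P{\left(c \right)} = 2 c \left(153 + c\right)$
$a{\left(J \right)} = -8 + \frac{1}{53 + J}$ ($a{\left(J \right)} = -8 + \frac{1}{J + 53} = -8 + \frac{1}{53 + J}$)
$\left(z + a{\left(101 \right)}\right) \left(P{\left(-76 \right)} - 696\right) = \left(40540 + \frac{-423 - 808}{53 + 101}\right) \left(2 \left(-76\right) \left(153 - 76\right) - 696\right) = \left(40540 + \frac{-423 - 808}{154}\right) \left(2 \left(-76\right) 77 - 696\right) = \left(40540 + \frac{1}{154} \left(-1231\right)\right) \left(-11704 - 696\right) = \left(40540 - \frac{1231}{154}\right) \left(-12400\right) = \frac{6241929}{154} \left(-12400\right) = - \frac{38699959800}{77}$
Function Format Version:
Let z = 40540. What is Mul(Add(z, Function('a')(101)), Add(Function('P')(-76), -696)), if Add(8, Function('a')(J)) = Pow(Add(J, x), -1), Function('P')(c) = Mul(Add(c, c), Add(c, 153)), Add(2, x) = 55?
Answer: Rational(-38699959800, 77) ≈ -5.0260e+8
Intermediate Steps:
x = 53 (x = Add(-2, 55) = 53)
Function('P')(c) = Mul(2, c, Add(153, c)) (Function('P')(c) = Mul(Mul(2, c), Add(153, c)) = Mul(2, c, Add(153, c)))
Function('a')(J) = Add(-8, Pow(Add(53, J), -1)) (Function('a')(J) = Add(-8, Pow(Add(J, 53), -1)) = Add(-8, Pow(Add(53, J), -1)))
Mul(Add(z, Function('a')(101)), Add(Function('P')(-76), -696)) = Mul(Add(40540, Mul(Pow(Add(53, 101), -1), Add(-423, Mul(-8, 101)))), Add(Mul(2, -76, Add(153, -76)), -696)) = Mul(Add(40540, Mul(Pow(154, -1), Add(-423, -808))), Add(Mul(2, -76, 77), -696)) = Mul(Add(40540, Mul(Rational(1, 154), -1231)), Add(-11704, -696)) = Mul(Add(40540, Rational(-1231, 154)), -12400) = Mul(Rational(6241929, 154), -12400) = Rational(-38699959800, 77)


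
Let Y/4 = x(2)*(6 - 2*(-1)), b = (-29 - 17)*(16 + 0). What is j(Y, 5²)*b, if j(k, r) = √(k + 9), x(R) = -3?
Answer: -736*I*√87 ≈ -6865.0*I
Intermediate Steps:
b = -736 (b = -46*16 = -736)
Y = -96 (Y = 4*(-3*(6 - 2*(-1))) = 4*(-3*(6 + 2)) = 4*(-3*8) = 4*(-24) = -96)
j(k, r) = √(9 + k)
j(Y, 5²)*b = √(9 - 96)*(-736) = √(-87)*(-736) = (I*√87)*(-736) = -736*I*√87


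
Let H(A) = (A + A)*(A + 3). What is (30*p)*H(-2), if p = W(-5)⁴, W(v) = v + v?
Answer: -1200000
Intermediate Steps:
W(v) = 2*v
p = 10000 (p = (2*(-5))⁴ = (-10)⁴ = 10000)
H(A) = 2*A*(3 + A) (H(A) = (2*A)*(3 + A) = 2*A*(3 + A))
(30*p)*H(-2) = (30*10000)*(2*(-2)*(3 - 2)) = 300000*(2*(-2)*1) = 300000*(-4) = -1200000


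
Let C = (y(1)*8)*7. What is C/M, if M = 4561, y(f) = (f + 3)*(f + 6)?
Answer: 1568/4561 ≈ 0.34378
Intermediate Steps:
y(f) = (3 + f)*(6 + f)
C = 1568 (C = ((18 + 1² + 9*1)*8)*7 = ((18 + 1 + 9)*8)*7 = (28*8)*7 = 224*7 = 1568)
C/M = 1568/4561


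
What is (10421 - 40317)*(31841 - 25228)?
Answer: -197702248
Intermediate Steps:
(10421 - 40317)*(31841 - 25228) = -29896*6613 = -197702248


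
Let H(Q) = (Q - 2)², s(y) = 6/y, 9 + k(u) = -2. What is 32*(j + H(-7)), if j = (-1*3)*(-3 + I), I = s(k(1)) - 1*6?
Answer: 38592/11 ≈ 3508.4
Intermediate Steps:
k(u) = -11 (k(u) = -9 - 2 = -11)
I = -72/11 (I = 6/(-11) - 1*6 = 6*(-1/11) - 6 = -6/11 - 6 = -72/11 ≈ -6.5455)
H(Q) = (-2 + Q)²
j = 315/11 (j = (-1*3)*(-3 - 72/11) = -3*(-105/11) = 315/11 ≈ 28.636)
32*(j + H(-7)) = 32*(315/11 + (-2 - 7)²) = 32*(315/11 + (-9)²) = 32*(315/11 + 81) = 32*(1206/11) = 38592/11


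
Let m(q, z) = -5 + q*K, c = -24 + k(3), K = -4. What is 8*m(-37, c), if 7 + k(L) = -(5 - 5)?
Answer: 1144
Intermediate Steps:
k(L) = -7 (k(L) = -7 - (5 - 5) = -7 - 1*0 = -7 + 0 = -7)
c = -31 (c = -24 - 7 = -31)
m(q, z) = -5 - 4*q (m(q, z) = -5 + q*(-4) = -5 - 4*q)
8*m(-37, c) = 8*(-5 - 4*(-37)) = 8*(-5 + 148) = 8*143 = 1144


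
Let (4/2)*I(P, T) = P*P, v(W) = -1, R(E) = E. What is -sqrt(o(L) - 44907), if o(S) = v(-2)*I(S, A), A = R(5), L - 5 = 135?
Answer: -I*sqrt(54707) ≈ -233.9*I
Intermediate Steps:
L = 140 (L = 5 + 135 = 140)
A = 5
I(P, T) = P**2/2 (I(P, T) = (P*P)/2 = P**2/2)
o(S) = -S**2/2
-sqrt(o(L) - 44907) = -sqrt(-1/2*140**2 - 44907) = -sqrt(-1/2*19600 - 44907) = -sqrt(-9800 - 44907) = -sqrt(-54707) = -I*sqrt(54707)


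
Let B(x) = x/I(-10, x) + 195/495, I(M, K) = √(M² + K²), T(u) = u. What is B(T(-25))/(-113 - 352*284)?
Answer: -13/3302673 + 5*√29/2902349 ≈ 5.3410e-6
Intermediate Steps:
I(M, K) = √(K² + M²)
B(x) = 13/33 + x/√(100 + x²) (B(x) = x/(√(x² + (-10)²)) + 195/495 = x/(√(x² + 100)) + 195*(1/495) = x/(√(100 + x²)) + 13/33 = x/√(100 + x²) + 13/33 = 13/33 + x/√(100 + x²))
B(T(-25))/(-113 - 352*284) = (13/33 - 25/√(100 + (-25)²))/(-113 - 352*284) = (13/33 - 25/√(100 + 625))/(-113 - 99968) = (13/33 - 5*√29/29)/(-100081) = (13/33 - 5*√29/29)*(-1/100081) = -13/3302673 + 5*√29/2902349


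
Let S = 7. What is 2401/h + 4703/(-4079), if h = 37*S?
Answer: 1225086/150923 ≈ 8.1173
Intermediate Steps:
h = 259 (h = 37*7 = 259)
2401/h + 4703/(-4079) = 2401/259 + 4703/(-4079) = 2401*(1/259) + 4703*(-1/4079) = 343/37 - 4703/4079 = 1225086/150923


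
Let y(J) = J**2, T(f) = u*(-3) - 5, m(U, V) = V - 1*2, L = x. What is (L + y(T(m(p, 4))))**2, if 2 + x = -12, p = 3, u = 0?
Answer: 121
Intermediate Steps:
x = -14 (x = -2 - 12 = -14)
L = -14
m(U, V) = -2 + V (m(U, V) = V - 2 = -2 + V)
T(f) = -5 (T(f) = 0*(-3) - 5 = 0 - 5 = -5)
(L + y(T(m(p, 4))))**2 = (-14 + (-5)**2)**2 = (-14 + 25)**2 = 11**2 = 121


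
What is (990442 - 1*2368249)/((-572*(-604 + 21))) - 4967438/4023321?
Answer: -7199881191535/1341680993796 ≈ -5.3663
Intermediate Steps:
(990442 - 1*2368249)/((-572*(-604 + 21))) - 4967438/4023321 = (990442 - 2368249)/((-572*(-583))) - 4967438*1/4023321 = -1377807/333476 - 4967438/4023321 = -7199881191535/1341680993796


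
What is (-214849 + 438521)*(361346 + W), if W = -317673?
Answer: 9768427256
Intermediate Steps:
(-214849 + 438521)*(361346 + W) = (-214849 + 438521)*(361346 - 317673) = 223672*43673 = 9768427256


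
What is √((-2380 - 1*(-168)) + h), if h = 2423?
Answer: √211 ≈ 14.526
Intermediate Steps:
√((-2380 - 1*(-168)) + h) = √((-2380 - 1*(-168)) + 2423) = √((-2380 + 168) + 2423) = √(-2212 + 2423) = √211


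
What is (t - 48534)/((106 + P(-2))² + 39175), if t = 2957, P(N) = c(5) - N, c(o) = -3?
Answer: -45577/50200 ≈ -0.90791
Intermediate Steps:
P(N) = -3 - N
(t - 48534)/((106 + P(-2))² + 39175) = (2957 - 48534)/((106 + (-3 - 1*(-2)))² + 39175) = -45577/((106 + (-3 + 2))² + 39175) = -45577/((106 - 1)² + 39175) = -45577/(105² + 39175) = -45577/(11025 + 39175) = -45577/50200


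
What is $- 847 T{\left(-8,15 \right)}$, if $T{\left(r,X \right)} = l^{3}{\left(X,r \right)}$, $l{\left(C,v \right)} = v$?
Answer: $433664$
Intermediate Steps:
$T{\left(r,X \right)} = r^{3}$
$- 847 T{\left(-8,15 \right)} = - 847 \left(-8\right)^{3} = \left(-847\right) \left(-512\right) = 433664$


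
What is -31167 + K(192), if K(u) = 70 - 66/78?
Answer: -404272/13 ≈ -31098.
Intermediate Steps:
K(u) = 899/13 (K(u) = 70 - 66*1/78 = 70 - 11/13 = 899/13)
-31167 + K(192) = -31167 + 899/13 = -404272/13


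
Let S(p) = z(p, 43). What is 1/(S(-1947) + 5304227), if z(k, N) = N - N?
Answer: 1/5304227 ≈ 1.8853e-7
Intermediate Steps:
z(k, N) = 0
S(p) = 0
1/(S(-1947) + 5304227) = 1/(0 + 5304227) = 1/5304227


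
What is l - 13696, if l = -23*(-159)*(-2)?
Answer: -21010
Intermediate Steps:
l = -7314 (l = 3657*(-2) = -7314)
l - 13696 = -7314 - 13696 = -21010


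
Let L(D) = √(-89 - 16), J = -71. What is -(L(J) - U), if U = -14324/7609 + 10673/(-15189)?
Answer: -298778093/115573101 - I*√105 ≈ -2.5852 - 10.247*I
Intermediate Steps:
L(D) = I*√105 (L(D) = √(-105) = I*√105)
U = -298778093/115573101 (U = -14324*1/7609 + 10673*(-1/15189) = -14324/7609 - 10673/15189 = -298778093/115573101 ≈ -2.5852)
-(L(J) - U) = -(I*√105 - 1*(-298778093/115573101)) = -(I*√105 + 298778093/115573101) = -(298778093/115573101 + I*√105) = -298778093/115573101 - I*√105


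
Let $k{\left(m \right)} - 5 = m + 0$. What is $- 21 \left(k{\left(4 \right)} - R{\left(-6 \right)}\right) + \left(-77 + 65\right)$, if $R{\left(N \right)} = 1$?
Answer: $-180$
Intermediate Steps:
$k{\left(m \right)} = 5 + m$ ($k{\left(m \right)} = 5 + \left(m + 0\right) = 5 + m$)
$- 21 \left(k{\left(4 \right)} - R{\left(-6 \right)}\right) + \left(-77 + 65\right) = - 21 \left(\left(5 + 4\right) - 1\right) + \left(-77 + 65\right) = - 21 \left(9 - 1\right) - 12 = \left(-21\right) 8 - 12 = -168 - 12 = -180$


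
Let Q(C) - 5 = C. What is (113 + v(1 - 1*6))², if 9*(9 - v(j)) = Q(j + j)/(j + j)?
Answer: 4818025/324 ≈ 14870.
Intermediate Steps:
Q(C) = 5 + C
v(j) = 9 - (5 + 2*j)/(18*j) (v(j) = 9 - (5 + (j + j))/(9*(j + j)) = 9 - (5 + 2*j)/(9*(2*j)) = 9 - 1/(2*j)*(5 + 2*j)/9 = 9 - (5 + 2*j)/(18*j))
(113 + v(1 - 1*6))² = (113 + 5*(-1 + 32*(1 - 1*6))/(18*(1 - 1*6)))² = (113 + 5*(-1 + 32*(1 - 6))/(18*(1 - 6)))² = (113 + (5/18)*(-1 + 32*(-5))/(-5))² = (113 + (5/18)*(-⅕)*(-1 - 160))² = (113 + (5/18)*(-⅕)*(-161))² = (113 + 161/18)² = (2195/18)² = 4818025/324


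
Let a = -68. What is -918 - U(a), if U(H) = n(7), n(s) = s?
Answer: -925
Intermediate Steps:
U(H) = 7
-918 - U(a) = -918 - 1*7 = -918 - 7 = -925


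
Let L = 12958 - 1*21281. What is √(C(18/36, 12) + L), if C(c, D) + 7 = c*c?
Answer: I*√33319/2 ≈ 91.267*I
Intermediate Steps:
L = -8323 (L = 12958 - 21281 = -8323)
C(c, D) = -7 + c² (C(c, D) = -7 + c*c = -7 + c²)
√(C(18/36, 12) + L) = √((-7 + (18/36)²) - 8323) = √((-7 + (18*(1/36))²) - 8323) = √((-7 + (½)²) - 8323) = √((-7 + ¼) - 8323) = √(-27/4 - 8323) = √(-33319/4) = I*√33319/2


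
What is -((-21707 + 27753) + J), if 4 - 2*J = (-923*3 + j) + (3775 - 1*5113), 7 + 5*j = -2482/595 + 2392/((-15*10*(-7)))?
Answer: -3038396/375 ≈ -8102.4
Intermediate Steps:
j = -667/375 (j = -7/5 + (-2482/595 + 2392/((-15*10*(-7))))/5 = -7/5 + (-2482*1/595 + 2392/((-150*(-7))))/5 = -7/5 + (-146/35 + 2392/1050)/5 = -7/5 + (-146/35 + 2392*(1/1050))/5 = -7/5 + (-146/35 + 1196/525)/5 = -7/5 + (⅕)*(-142/75) = -7/5 - 142/375 = -667/375 ≈ -1.7787)
J = 771146/375 (J = 2 - ((-923*3 - 667/375) + (3775 - 1*5113))/2 = 2 - ((-2769 - 667/375) + (3775 - 5113))/2 = 2 - (-1039042/375 - 1338)/2 = 2 - ½*(-1540792/375) = 2 + 770396/375 = 771146/375 ≈ 2056.4)
-((-21707 + 27753) + J) = -((-21707 + 27753) + 771146/375) = -(6046 + 771146/375) = -1*3038396/375 = -3038396/375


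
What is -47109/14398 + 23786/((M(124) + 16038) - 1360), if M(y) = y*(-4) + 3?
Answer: -325770337/204235630 ≈ -1.5951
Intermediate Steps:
M(y) = 3 - 4*y (M(y) = -4*y + 3 = 3 - 4*y)
-47109/14398 + 23786/((M(124) + 16038) - 1360) = -47109/14398 + 23786/(((3 - 4*124) + 16038) - 1360) = -47109*1/14398 + 23786/(((3 - 496) + 16038) - 1360) = -47109/14398 + 23786/((-493 + 16038) - 1360) = -47109/14398 + 23786/(15545 - 1360) = -47109/14398 + 23786/14185 = -325770337/204235630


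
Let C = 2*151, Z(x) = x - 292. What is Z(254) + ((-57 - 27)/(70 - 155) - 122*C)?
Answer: -3134886/85 ≈ -36881.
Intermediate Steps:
Z(x) = -292 + x
C = 302
Z(254) + ((-57 - 27)/(70 - 155) - 122*C) = (-292 + 254) + ((-57 - 27)/(70 - 155) - 122*302) = -38 + (-84/(-85) - 36844) = -38 + (-84*(-1/85) - 36844) = -38 + (84/85 - 36844) = -38 - 3131656/85 = -3134886/85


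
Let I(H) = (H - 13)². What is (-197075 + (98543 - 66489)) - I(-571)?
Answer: -506077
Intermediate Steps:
I(H) = (-13 + H)²
(-197075 + (98543 - 66489)) - I(-571) = (-197075 + (98543 - 66489)) - (-13 - 571)² = (-197075 + 32054) - 1*(-584)² = -165021 - 1*341056 = -165021 - 341056 = -506077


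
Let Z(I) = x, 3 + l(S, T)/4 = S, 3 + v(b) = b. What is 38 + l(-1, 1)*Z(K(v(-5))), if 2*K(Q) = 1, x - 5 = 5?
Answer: -122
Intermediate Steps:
x = 10 (x = 5 + 5 = 10)
v(b) = -3 + b
K(Q) = 1/2 (K(Q) = (1/2)*1 = 1/2)
l(S, T) = -12 + 4*S
Z(I) = 10
38 + l(-1, 1)*Z(K(v(-5))) = 38 + (-12 + 4*(-1))*10 = 38 + (-12 - 4)*10 = 38 - 16*10 = 38 - 160 = -122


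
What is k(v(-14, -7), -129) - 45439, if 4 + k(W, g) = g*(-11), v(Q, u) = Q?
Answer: -44024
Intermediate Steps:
k(W, g) = -4 - 11*g (k(W, g) = -4 + g*(-11) = -4 - 11*g)
k(v(-14, -7), -129) - 45439 = (-4 - 11*(-129)) - 45439 = (-4 + 1419) - 45439 = 1415 - 45439 = -44024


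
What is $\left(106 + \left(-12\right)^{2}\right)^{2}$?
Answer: $62500$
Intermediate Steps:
$\left(106 + \left(-12\right)^{2}\right)^{2} = \left(106 + 144\right)^{2} = 250^{2} = 62500$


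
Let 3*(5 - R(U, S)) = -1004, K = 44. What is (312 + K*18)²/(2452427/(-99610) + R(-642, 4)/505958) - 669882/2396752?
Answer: -27604658351492952219921/557600409784645576 ≈ -49506.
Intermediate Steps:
R(U, S) = 1019/3 (R(U, S) = 5 - ⅓*(-1004) = 5 + 1004/3 = 1019/3)
(312 + K*18)²/(2452427/(-99610) + R(-642, 4)/505958) - 669882/2396752 = (312 + 44*18)²/(2452427/(-99610) + (1019/3)/505958) - 669882/2396752 = (312 + 792)²/(2452427*(-1/99610) + (1019/3)*(1/505958)) - 669882*1/2396752 = 1104²/(-2452427/99610 + 1019/1517874) - 334941/1198376 = 1218816/(-930593419402/37798857285) - 334941/1198376 = 1218816*(-37798857285/930593419402) - 334941/1198376 = -23034926020337280/465296709701 - 334941/1198376 = -27604658351492952219921/557600409784645576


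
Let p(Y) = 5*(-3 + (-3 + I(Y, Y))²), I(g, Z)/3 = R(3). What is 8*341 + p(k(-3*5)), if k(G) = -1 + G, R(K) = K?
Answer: 2893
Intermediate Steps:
I(g, Z) = 9 (I(g, Z) = 3*3 = 9)
p(Y) = 165 (p(Y) = 5*(-3 + (-3 + 9)²) = 5*(-3 + 6²) = 5*(-3 + 36) = 5*33 = 165)
8*341 + p(k(-3*5)) = 8*341 + 165 = 2728 + 165 = 2893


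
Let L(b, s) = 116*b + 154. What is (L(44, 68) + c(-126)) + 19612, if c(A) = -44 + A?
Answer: 24700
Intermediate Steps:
L(b, s) = 154 + 116*b
(L(44, 68) + c(-126)) + 19612 = ((154 + 116*44) + (-44 - 126)) + 19612 = ((154 + 5104) - 170) + 19612 = (5258 - 170) + 19612 = 5088 + 19612 = 24700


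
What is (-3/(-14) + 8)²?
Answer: 13225/196 ≈ 67.474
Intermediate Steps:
(-3/(-14) + 8)² = (-3*(-1/14) + 8)² = (3/14 + 8)² = (115/14)² = 13225/196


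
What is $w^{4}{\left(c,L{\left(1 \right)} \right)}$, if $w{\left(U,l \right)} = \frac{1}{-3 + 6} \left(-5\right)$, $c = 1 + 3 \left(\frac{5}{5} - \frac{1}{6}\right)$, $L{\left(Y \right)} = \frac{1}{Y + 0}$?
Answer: $\frac{625}{81} \approx 7.716$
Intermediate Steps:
$L{\left(Y \right)} = \frac{1}{Y}$
$c = \frac{7}{2}$ ($c = 1 + 3 \left(5 \cdot \frac{1}{5} - \frac{1}{6}\right) = 1 + 3 \left(1 - \frac{1}{6}\right) = 1 + 3 \cdot \frac{5}{6} = 1 + \frac{5}{2} = \frac{7}{2} \approx 3.5$)
$w{\left(U,l \right)} = - \frac{5}{3}$ ($w{\left(U,l \right)} = \frac{1}{3} \left(-5\right) = - \frac{5}{3}$)
$w^{4}{\left(c,L{\left(1 \right)} \right)} = \left(- \frac{5}{3}\right)^{4} = \frac{625}{81}$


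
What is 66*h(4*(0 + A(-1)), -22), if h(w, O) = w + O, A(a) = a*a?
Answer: -1188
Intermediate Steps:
A(a) = a²
h(w, O) = O + w
66*h(4*(0 + A(-1)), -22) = 66*(-22 + 4*(0 + (-1)²)) = 66*(-22 + 4*(0 + 1)) = 66*(-22 + 4*1) = 66*(-22 + 4) = 66*(-18) = -1188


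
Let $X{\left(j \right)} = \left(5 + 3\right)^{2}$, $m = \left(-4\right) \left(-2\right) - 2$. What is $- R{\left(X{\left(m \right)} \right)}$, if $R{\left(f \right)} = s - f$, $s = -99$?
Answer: $163$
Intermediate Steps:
$m = 6$ ($m = 8 - 2 = 6$)
$X{\left(j \right)} = 64$ ($X{\left(j \right)} = 8^{2} = 64$)
$R{\left(f \right)} = -99 - f$
$- R{\left(X{\left(m \right)} \right)} = - (-99 - 64) = \left(-1\right) \left(-163\right) = 163$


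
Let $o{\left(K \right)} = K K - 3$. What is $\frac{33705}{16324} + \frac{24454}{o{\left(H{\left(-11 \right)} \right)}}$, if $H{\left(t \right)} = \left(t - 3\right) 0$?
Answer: $- \frac{57012283}{6996} \approx -8149.3$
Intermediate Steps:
$H{\left(t \right)} = 0$ ($H{\left(t \right)} = \left(-3 + t\right) 0 = 0$)
$o{\left(K \right)} = -3 + K^{2}$ ($o{\left(K \right)} = K^{2} - 3 = -3 + K^{2}$)
$\frac{33705}{16324} + \frac{24454}{o{\left(H{\left(-11 \right)} \right)}} = \frac{33705}{16324} + \frac{24454}{-3 + 0^{2}} = 33705 \cdot \frac{1}{16324} + \frac{24454}{-3 + 0} = \frac{4815}{2332} + \frac{24454}{-3} = \frac{4815}{2332} + 24454 \left(- \frac{1}{3}\right) = \frac{4815}{2332} - \frac{24454}{3} = - \frac{57012283}{6996}$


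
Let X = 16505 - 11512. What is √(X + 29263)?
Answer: 4*√2141 ≈ 185.08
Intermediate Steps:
X = 4993
√(X + 29263) = √(4993 + 29263) = √34256 = 4*√2141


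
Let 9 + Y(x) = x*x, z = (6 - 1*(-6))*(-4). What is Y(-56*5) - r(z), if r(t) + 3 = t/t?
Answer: 78393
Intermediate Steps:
z = -48 (z = (6 + 6)*(-4) = 12*(-4) = -48)
r(t) = -2 (r(t) = -3 + t/t = -3 + 1 = -2)
Y(x) = -9 + x² (Y(x) = -9 + x*x = -9 + x²)
Y(-56*5) - r(z) = (-9 + (-56*5)²) - 1*(-2) = (-9 + (-280)²) + 2 = (-9 + 78400) + 2 = 78391 + 2 = 78393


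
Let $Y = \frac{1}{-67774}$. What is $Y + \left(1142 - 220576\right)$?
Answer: $- \frac{14871919917}{67774} \approx -2.1943 \cdot 10^{5}$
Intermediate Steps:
$Y = - \frac{1}{67774} \approx -1.4755 \cdot 10^{-5}$
$Y + \left(1142 - 220576\right) = - \frac{1}{67774} + \left(1142 - 220576\right) = - \frac{1}{67774} - 219434 = - \frac{14871919917}{67774}$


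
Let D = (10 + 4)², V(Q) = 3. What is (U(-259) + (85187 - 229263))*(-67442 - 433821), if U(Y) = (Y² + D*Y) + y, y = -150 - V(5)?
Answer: 64117552856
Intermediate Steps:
y = -153 (y = -150 - 1*3 = -150 - 3 = -153)
D = 196 (D = 14² = 196)
U(Y) = -153 + Y² + 196*Y (U(Y) = (Y² + 196*Y) - 153 = -153 + Y² + 196*Y)
(U(-259) + (85187 - 229263))*(-67442 - 433821) = ((-153 + (-259)² + 196*(-259)) + (85187 - 229263))*(-67442 - 433821) = ((-153 + 67081 - 50764) - 144076)*(-501263) = (16164 - 144076)*(-501263) = -127912*(-501263) = 64117552856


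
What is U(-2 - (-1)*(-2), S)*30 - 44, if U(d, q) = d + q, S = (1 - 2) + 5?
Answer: -44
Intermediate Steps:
S = 4 (S = -1 + 5 = 4)
U(-2 - (-1)*(-2), S)*30 - 44 = ((-2 - (-1)*(-2)) + 4)*30 - 44 = ((-2 - 1*2) + 4)*30 - 44 = ((-2 - 2) + 4)*30 - 44 = (-4 + 4)*30 - 44 = 0*30 - 44 = 0 - 44 = -44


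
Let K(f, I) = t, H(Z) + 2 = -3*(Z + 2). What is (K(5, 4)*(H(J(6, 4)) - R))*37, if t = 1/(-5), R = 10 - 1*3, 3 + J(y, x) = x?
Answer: 666/5 ≈ 133.20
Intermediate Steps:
J(y, x) = -3 + x
H(Z) = -8 - 3*Z (H(Z) = -2 - 3*(Z + 2) = -2 - 3*(2 + Z) = -2 + (-6 - 3*Z) = -8 - 3*Z)
R = 7 (R = 10 - 3 = 7)
t = -1/5 ≈ -0.20000
K(f, I) = -1/5
(K(5, 4)*(H(J(6, 4)) - R))*37 = -((-8 - 3*(-3 + 4)) - 1*7)/5*37 = -((-8 - 3*1) - 7)/5*37 = -((-8 - 3) - 7)/5*37 = -(-11 - 7)/5*37 = -1/5*(-18)*37 = (18/5)*37 = 666/5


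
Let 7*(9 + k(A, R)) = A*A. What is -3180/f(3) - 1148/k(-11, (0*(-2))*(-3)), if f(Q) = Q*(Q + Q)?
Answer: -27424/87 ≈ -315.22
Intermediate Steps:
f(Q) = 2*Q**2 (f(Q) = Q*(2*Q) = 2*Q**2)
k(A, R) = -9 + A**2/7 (k(A, R) = -9 + (A*A)/7 = -9 + A**2/7)
-3180/f(3) - 1148/k(-11, (0*(-2))*(-3)) = -3180/(2*3**2) - 1148/(-9 + (1/7)*(-11)**2) = -3180/(2*9) - 1148/(-9 + (1/7)*121) = -3180/18 - 1148/(-9 + 121/7) = -3180*1/18 - 1148/58/7 = -530/3 - 1148*7/58 = -530/3 - 4018/29 = -27424/87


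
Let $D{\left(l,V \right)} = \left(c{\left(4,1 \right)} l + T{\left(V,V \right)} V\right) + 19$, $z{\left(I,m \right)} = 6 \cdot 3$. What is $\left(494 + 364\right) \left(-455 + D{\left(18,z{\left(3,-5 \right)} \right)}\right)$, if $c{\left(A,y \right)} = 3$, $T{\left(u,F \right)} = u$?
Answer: $-49764$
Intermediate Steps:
$z{\left(I,m \right)} = 18$
$D{\left(l,V \right)} = 19 + V^{2} + 3 l$ ($D{\left(l,V \right)} = \left(3 l + V V\right) + 19 = \left(3 l + V^{2}\right) + 19 = \left(V^{2} + 3 l\right) + 19 = 19 + V^{2} + 3 l$)
$\left(494 + 364\right) \left(-455 + D{\left(18,z{\left(3,-5 \right)} \right)}\right) = \left(494 + 364\right) \left(-455 + \left(19 + 18^{2} + 3 \cdot 18\right)\right) = 858 \left(-455 + \left(19 + 324 + 54\right)\right) = 858 \left(-455 + 397\right) = 858 \left(-58\right) = -49764$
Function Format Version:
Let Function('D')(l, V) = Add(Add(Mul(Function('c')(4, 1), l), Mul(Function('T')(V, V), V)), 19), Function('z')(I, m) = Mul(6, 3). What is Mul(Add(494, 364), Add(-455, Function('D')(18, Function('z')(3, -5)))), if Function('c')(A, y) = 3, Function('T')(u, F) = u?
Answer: -49764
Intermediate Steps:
Function('z')(I, m) = 18
Function('D')(l, V) = Add(19, Pow(V, 2), Mul(3, l)) (Function('D')(l, V) = Add(Add(Mul(3, l), Mul(V, V)), 19) = Add(Add(Mul(3, l), Pow(V, 2)), 19) = Add(Add(Pow(V, 2), Mul(3, l)), 19) = Add(19, Pow(V, 2), Mul(3, l)))
Mul(Add(494, 364), Add(-455, Function('D')(18, Function('z')(3, -5)))) = Mul(Add(494, 364), Add(-455, Add(19, Pow(18, 2), Mul(3, 18)))) = Mul(858, Add(-455, Add(19, 324, 54))) = Mul(858, Add(-455, 397)) = Mul(858, -58) = -49764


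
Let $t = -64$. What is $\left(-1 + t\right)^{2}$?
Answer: $4225$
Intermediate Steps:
$\left(-1 + t\right)^{2} = \left(-1 - 64\right)^{2} = \left(-65\right)^{2} = 4225$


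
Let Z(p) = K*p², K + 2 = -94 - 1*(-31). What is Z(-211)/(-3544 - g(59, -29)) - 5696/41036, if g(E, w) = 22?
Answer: 29683083051/36583594 ≈ 811.38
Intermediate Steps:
K = -65 (K = -2 + (-94 - 1*(-31)) = -2 + (-94 + 31) = -2 - 63 = -65)
Z(p) = -65*p²
Z(-211)/(-3544 - g(59, -29)) - 5696/41036 = (-65*(-211)²)/(-3544 - 1*22) - 5696/41036 = (-65*44521)/(-3544 - 22) - 5696*1/41036 = -2893865/(-3566) - 1424/10259 = -2893865*(-1/3566) - 1424/10259 = 2893865/3566 - 1424/10259 = 29683083051/36583594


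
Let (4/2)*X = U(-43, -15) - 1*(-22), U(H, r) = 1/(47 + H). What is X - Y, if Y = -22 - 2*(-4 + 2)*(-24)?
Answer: 1033/8 ≈ 129.13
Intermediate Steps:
Y = -118 (Y = -22 - 2*(-2)*(-24) = -22 + 4*(-24) = -22 - 96 = -118)
X = 89/8 (X = (1/(47 - 43) - 1*(-22))/2 = (1/4 + 22)/2 = (1/2)*(89/4) = 89/8 ≈ 11.125)
X - Y = 89/8 - 1*(-118) = 89/8 + 118 = 1033/8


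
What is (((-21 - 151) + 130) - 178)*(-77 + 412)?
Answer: -73700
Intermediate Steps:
(((-21 - 151) + 130) - 178)*(-77 + 412) = ((-172 + 130) - 178)*335 = (-42 - 178)*335 = -220*335 = -73700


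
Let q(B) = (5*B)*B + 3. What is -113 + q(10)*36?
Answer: 17995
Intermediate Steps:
q(B) = 3 + 5*B² (q(B) = 5*B² + 3 = 3 + 5*B²)
-113 + q(10)*36 = -113 + (3 + 5*10²)*36 = -113 + (3 + 5*100)*36 = -113 + (3 + 500)*36 = -113 + 503*36 = -113 + 18108 = 17995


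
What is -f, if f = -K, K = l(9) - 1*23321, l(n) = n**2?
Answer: -23240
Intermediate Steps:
K = -23240 (K = 9**2 - 1*23321 = 81 - 23321 = -23240)
f = 23240 (f = -1*(-23240) = 23240)
-f = -1*23240 = -23240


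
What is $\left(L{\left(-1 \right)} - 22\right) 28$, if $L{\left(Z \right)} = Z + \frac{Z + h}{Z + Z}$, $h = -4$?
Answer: $-574$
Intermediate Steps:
$L{\left(Z \right)} = Z + \frac{-4 + Z}{2 Z}$ ($L{\left(Z \right)} = Z + \frac{Z - 4}{Z + Z} = Z + \frac{-4 + Z}{2 Z}$)
$\left(L{\left(-1 \right)} - 22\right) 28 = \left(\left(\frac{1}{2} - 1 - \frac{2}{-1}\right) - 22\right) 28 = \left(\left(\frac{1}{2} - 1 - -2\right) - 22\right) 28 = \left(\left(\frac{1}{2} - 1 + 2\right) - 22\right) 28 = \left(\frac{3}{2} - 22\right) 28 = \left(- \frac{41}{2}\right) 28 = -574$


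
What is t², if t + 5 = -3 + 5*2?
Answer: 4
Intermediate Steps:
t = 2 (t = -5 + (-3 + 5*2) = -5 + (-3 + 10) = -5 + 7 = 2)
t² = 2² = 4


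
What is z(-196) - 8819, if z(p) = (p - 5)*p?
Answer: 30577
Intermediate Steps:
z(p) = p*(-5 + p) (z(p) = (-5 + p)*p = p*(-5 + p))
z(-196) - 8819 = -196*(-5 - 196) - 8819 = -196*(-201) - 8819 = 39396 - 8819 = 30577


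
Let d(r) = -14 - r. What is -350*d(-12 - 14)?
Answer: -4200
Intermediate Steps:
-350*d(-12 - 14) = -350*(-14 - (-12 - 14)) = -350*(-14 - 1*(-26)) = -350*(-14 + 26) = -350*12 = -4200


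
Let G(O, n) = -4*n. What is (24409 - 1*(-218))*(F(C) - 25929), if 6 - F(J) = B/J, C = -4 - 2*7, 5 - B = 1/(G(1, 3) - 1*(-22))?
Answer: -38303941019/60 ≈ -6.3840e+8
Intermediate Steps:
B = 49/10 (B = 5 - 1/(-4*3 - 1*(-22)) = 5 - 1/(-12 + 22) = 5 - 1/10 = 5 - 1*⅒ = 5 - ⅒ = 49/10 ≈ 4.9000)
C = -18 (C = -4 - 14 = -18)
F(J) = 6 - 49/(10*J)
(24409 - 1*(-218))*(F(C) - 25929) = (24409 - 1*(-218))*((6 - 49/10/(-18)) - 25929) = (24409 + 218)*((6 - 49/10*(-1/18)) - 25929) = 24627*((6 + 49/180) - 25929) = 24627*(1129/180 - 25929) = 24627*(-4666091/180) = -38303941019/60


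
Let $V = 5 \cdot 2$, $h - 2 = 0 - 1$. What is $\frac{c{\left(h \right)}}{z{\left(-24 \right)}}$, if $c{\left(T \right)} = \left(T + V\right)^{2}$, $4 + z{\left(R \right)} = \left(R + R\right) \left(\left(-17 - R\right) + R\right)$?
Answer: $\frac{121}{812} \approx 0.14901$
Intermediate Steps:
$z{\left(R \right)} = -4 - 34 R$ ($z{\left(R \right)} = -4 + \left(R + R\right) \left(\left(-17 - R\right) + R\right) = -4 + 2 R \left(-17\right) = -4 - 34 R$)
$h = 1$ ($h = 2 + \left(0 - 1\right) = 2 - 1 = 1$)
$V = 10$
$c{\left(T \right)} = \left(10 + T\right)^{2}$ ($c{\left(T \right)} = \left(T + 10\right)^{2} = \left(10 + T\right)^{2}$)
$\frac{c{\left(h \right)}}{z{\left(-24 \right)}} = \frac{\left(10 + 1\right)^{2}}{-4 - -816} = \frac{11^{2}}{-4 + 816} = \frac{1}{812} \cdot 121 = \frac{121}{812}$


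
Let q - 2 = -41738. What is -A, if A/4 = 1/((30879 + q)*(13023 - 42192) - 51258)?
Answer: -4/316636575 ≈ -1.2633e-8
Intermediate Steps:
q = -41736 (q = 2 - 41738 = -41736)
A = 4/316636575 (A = 4/((30879 - 41736)*(13023 - 42192) - 51258) = 4/(-10857*(-29169) - 51258) = 4/(316687833 - 51258) = 4/316636575 ≈ 1.2633e-8)
-A = -1*4/316636575 = -4/316636575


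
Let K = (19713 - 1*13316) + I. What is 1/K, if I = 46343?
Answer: 1/52740 ≈ 1.8961e-5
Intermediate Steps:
K = 52740 (K = (19713 - 1*13316) + 46343 = (19713 - 13316) + 46343 = 6397 + 46343 = 52740)
1/K = 1/52740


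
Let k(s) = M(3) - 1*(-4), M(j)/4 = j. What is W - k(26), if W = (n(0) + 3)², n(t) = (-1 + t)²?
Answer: 0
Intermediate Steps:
M(j) = 4*j
k(s) = 16 (k(s) = 4*3 - 1*(-4) = 12 + 4 = 16)
W = 16 (W = ((-1 + 0)² + 3)² = ((-1)² + 3)² = (1 + 3)² = 4² = 16)
W - k(26) = 16 - 1*16 = 16 - 16 = 0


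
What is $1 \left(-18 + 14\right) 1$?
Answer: $-4$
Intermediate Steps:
$1 \left(-18 + 14\right) 1 = 1 \left(\left(-4\right) 1\right) = 1 \left(-4\right) = -4$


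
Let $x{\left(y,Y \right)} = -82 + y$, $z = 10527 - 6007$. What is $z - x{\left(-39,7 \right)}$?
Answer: $4641$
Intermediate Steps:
$z = 4520$
$z - x{\left(-39,7 \right)} = 4520 - \left(-82 - 39\right) = 4520 - -121 = 4520 + 121 = 4641$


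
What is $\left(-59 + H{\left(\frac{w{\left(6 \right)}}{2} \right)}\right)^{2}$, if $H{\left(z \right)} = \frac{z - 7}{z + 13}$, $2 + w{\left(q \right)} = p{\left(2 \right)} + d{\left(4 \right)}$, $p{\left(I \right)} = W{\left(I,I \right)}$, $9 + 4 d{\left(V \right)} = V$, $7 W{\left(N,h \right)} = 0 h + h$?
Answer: $\frac{59382436}{16641} \approx 3568.4$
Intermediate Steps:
$W{\left(N,h \right)} = \frac{h}{7}$ ($W{\left(N,h \right)} = \frac{0 h + h}{7} = \frac{0 + h}{7} = \frac{h}{7}$)
$d{\left(V \right)} = - \frac{9}{4} + \frac{V}{4}$
$p{\left(I \right)} = \frac{I}{7}$
$w{\left(q \right)} = - \frac{83}{28}$ ($w{\left(q \right)} = -2 + \left(\frac{1}{7} \cdot 2 + \left(- \frac{9}{4} + \frac{1}{4} \cdot 4\right)\right) = -2 + \left(\frac{2}{7} + \left(- \frac{9}{4} + 1\right)\right) = -2 + \left(\frac{2}{7} - \frac{5}{4}\right) = -2 - \frac{27}{28} = - \frac{83}{28}$)
$H{\left(z \right)} = \frac{-7 + z}{13 + z}$
$\left(-59 + H{\left(\frac{w{\left(6 \right)}}{2} \right)}\right)^{2} = \left(-59 + \frac{-7 - \frac{83}{28 \cdot 2}}{13 - \frac{83}{28 \cdot 2}}\right)^{2} = \left(-59 + \frac{-7 - \frac{83}{56}}{13 - \frac{83}{56}}\right)^{2} = \left(-59 + \frac{1}{\frac{645}{56}} \left(- \frac{475}{56}\right)\right)^{2} = \left(-59 + \frac{56}{645} \left(- \frac{475}{56}\right)\right)^{2} = \left(-59 - \frac{95}{129}\right)^{2} = \left(- \frac{7706}{129}\right)^{2} = \frac{59382436}{16641}$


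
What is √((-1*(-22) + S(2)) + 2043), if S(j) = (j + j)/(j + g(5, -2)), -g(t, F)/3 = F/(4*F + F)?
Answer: 5*√4053/7 ≈ 45.474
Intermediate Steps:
g(t, F) = -⅗ (g(t, F) = -3*F/(4*F + F) = -3*F/(5*F) = -3*F*1/(5*F) = -3*⅕ = -⅗)
S(j) = 2*j/(-⅗ + j) (S(j) = (j + j)/(j - ⅗) = (2*j)/(-⅗ + j) = 2*j/(-⅗ + j))
√((-1*(-22) + S(2)) + 2043) = √((-1*(-22) + 10*2/(-3 + 5*2)) + 2043) = √((22 + 10*2/(-3 + 10)) + 2043) = √((22 + 10*2/7) + 2043) = √((22 + 10*2*(⅐)) + 2043) = √((22 + 20/7) + 2043) = √(174/7 + 2043) = √(14475/7) = 5*√4053/7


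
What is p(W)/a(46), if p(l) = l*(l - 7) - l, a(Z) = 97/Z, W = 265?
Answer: 3132830/97 ≈ 32297.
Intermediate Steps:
p(l) = -l + l*(-7 + l) (p(l) = l*(-7 + l) - l = -l + l*(-7 + l))
p(W)/a(46) = (265*(-8 + 265))/((97/46)) = (265*257)/((97*(1/46))) = 68105/(97/46) = 68105*(46/97) = 3132830/97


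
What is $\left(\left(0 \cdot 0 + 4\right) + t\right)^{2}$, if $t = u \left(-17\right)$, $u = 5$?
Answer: $6561$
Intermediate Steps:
$t = -85$ ($t = 5 \left(-17\right) = -85$)
$\left(\left(0 \cdot 0 + 4\right) + t\right)^{2} = \left(\left(0 \cdot 0 + 4\right) - 85\right)^{2} = \left(\left(0 + 4\right) - 85\right)^{2} = \left(4 - 85\right)^{2} = \left(-81\right)^{2} = 6561$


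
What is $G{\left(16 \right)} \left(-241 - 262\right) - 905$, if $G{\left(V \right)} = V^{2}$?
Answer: $-129673$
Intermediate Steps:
$G{\left(16 \right)} \left(-241 - 262\right) - 905 = 16^{2} \left(-241 - 262\right) - 905 = 256 \left(-241 - 262\right) - 905 = 256 \left(-503\right) - 905 = -128768 - 905 = -129673$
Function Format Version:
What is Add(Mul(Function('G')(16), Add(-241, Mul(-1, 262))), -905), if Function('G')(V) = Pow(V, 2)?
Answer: -129673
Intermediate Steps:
Add(Mul(Function('G')(16), Add(-241, Mul(-1, 262))), -905) = Add(Mul(Pow(16, 2), Add(-241, Mul(-1, 262))), -905) = Add(Mul(256, Add(-241, -262)), -905) = Add(Mul(256, -503), -905) = Add(-128768, -905) = -129673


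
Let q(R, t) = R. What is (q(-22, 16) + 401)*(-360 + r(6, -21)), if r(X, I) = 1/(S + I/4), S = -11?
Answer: -8870116/65 ≈ -1.3646e+5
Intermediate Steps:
r(X, I) = 1/(-11 + I/4)
(q(-22, 16) + 401)*(-360 + r(6, -21)) = (-22 + 401)*(-360 + 4/(-44 - 21)) = 379*(-360 + 4/(-65)) = 379*(-360 + 4*(-1/65)) = 379*(-360 - 4/65) = 379*(-23404/65) = -8870116/65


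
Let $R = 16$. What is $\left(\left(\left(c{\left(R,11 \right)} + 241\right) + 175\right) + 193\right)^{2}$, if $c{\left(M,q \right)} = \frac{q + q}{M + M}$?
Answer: $\frac{95160025}{256} \approx 3.7172 \cdot 10^{5}$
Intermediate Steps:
$c{\left(M,q \right)} = \frac{q}{M}$ ($c{\left(M,q \right)} = \frac{2 q}{2 M} = 2 q \frac{1}{2 M} = \frac{q}{M}$)
$\left(\left(\left(c{\left(R,11 \right)} + 241\right) + 175\right) + 193\right)^{2} = \left(\left(\left(\frac{11}{16} + 241\right) + 175\right) + 193\right)^{2} = \left(\left(\frac{3867}{16} + 175\right) + 193\right)^{2} = \left(\frac{6667}{16} + 193\right)^{2} = \left(\frac{9755}{16}\right)^{2} = \frac{95160025}{256}$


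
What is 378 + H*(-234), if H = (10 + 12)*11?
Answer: -56250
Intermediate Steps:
H = 242 (H = 22*11 = 242)
378 + H*(-234) = 378 + 242*(-234) = 378 - 56628 = -56250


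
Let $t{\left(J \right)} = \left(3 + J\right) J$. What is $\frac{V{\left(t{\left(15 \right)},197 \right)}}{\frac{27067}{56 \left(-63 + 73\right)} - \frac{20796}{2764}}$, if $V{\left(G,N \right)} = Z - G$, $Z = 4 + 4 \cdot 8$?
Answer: $- \frac{90548640}{15791857} \approx -5.7339$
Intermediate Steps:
$t{\left(J \right)} = J \left(3 + J\right)$
$Z = 36$ ($Z = 4 + 32 = 36$)
$V{\left(G,N \right)} = 36 - G$
$\frac{V{\left(t{\left(15 \right)},197 \right)}}{\frac{27067}{56 \left(-63 + 73\right)} - \frac{20796}{2764}} = \frac{36 - 15 \left(3 + 15\right)}{\frac{27067}{56 \left(-63 + 73\right)} - \frac{20796}{2764}} = \frac{36 - 15 \cdot 18}{\frac{27067}{56 \cdot 10} - \frac{5199}{691}} = \frac{36 - 270}{\frac{27067}{560} - \frac{5199}{691}} = \frac{36 - 270}{27067 \cdot \frac{1}{560} - \frac{5199}{691}} = - \frac{234}{\frac{27067}{560} - \frac{5199}{691}} = - \frac{234}{\frac{15791857}{386960}} = \left(-234\right) \frac{386960}{15791857} = - \frac{90548640}{15791857}$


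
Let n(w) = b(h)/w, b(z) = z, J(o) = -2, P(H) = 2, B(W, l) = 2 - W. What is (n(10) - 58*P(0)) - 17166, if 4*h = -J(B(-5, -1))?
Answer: -345639/20 ≈ -17282.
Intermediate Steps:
h = 1/2 (h = (-1*(-2))/4 = (1/4)*2 = 1/2 ≈ 0.50000)
n(w) = 1/(2*w)
(n(10) - 58*P(0)) - 17166 = ((1/2)/10 - 58*2) - 17166 = ((1/2)*(1/10) - 116) - 17166 = (1/20 - 116) - 17166 = -2319/20 - 17166 = -345639/20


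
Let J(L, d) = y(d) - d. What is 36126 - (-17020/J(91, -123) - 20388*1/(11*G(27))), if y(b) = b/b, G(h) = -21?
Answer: 86349721/2387 ≈ 36175.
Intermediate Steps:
y(b) = 1
J(L, d) = 1 - d
36126 - (-17020/J(91, -123) - 20388*1/(11*G(27))) = 36126 - (-17020/(1 - 1*(-123)) - 20388/((-21*11))) = 36126 - (-17020/(1 + 123) - 20388/(-231)) = 36126 - (-17020/124 - 20388*(-1/231)) = 36126 - (-17020*1/124 + 6796/77) = 36126 - (-4255/31 + 6796/77) = 36126 - 1*(-116959/2387) = 36126 + 116959/2387 = 86349721/2387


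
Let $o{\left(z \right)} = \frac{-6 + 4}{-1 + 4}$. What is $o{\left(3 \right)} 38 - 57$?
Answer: $- \frac{247}{3} \approx -82.333$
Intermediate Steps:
$o{\left(z \right)} = - \frac{2}{3}$
$o{\left(3 \right)} 38 - 57 = \left(- \frac{2}{3}\right) 38 - 57 = - \frac{76}{3} - 57 = - \frac{247}{3}$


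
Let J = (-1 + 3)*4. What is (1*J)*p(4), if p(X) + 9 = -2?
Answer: -88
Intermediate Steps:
J = 8 (J = 2*4 = 8)
p(X) = -11 (p(X) = -9 - 2 = -11)
(1*J)*p(4) = (1*8)*(-11) = 8*(-11) = -88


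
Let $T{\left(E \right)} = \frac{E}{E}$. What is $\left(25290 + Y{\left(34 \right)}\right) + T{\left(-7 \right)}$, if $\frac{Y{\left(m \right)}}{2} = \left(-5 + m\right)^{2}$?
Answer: $26973$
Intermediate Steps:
$Y{\left(m \right)} = 2 \left(-5 + m\right)^{2}$
$T{\left(E \right)} = 1$
$\left(25290 + Y{\left(34 \right)}\right) + T{\left(-7 \right)} = \left(25290 + 2 \left(-5 + 34\right)^{2}\right) + 1 = \left(25290 + 2 \cdot 29^{2}\right) + 1 = \left(25290 + 2 \cdot 841\right) + 1 = \left(25290 + 1682\right) + 1 = 26972 + 1 = 26973$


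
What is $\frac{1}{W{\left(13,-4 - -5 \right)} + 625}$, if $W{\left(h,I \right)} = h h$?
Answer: $\frac{1}{794} \approx 0.0012594$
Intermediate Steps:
$W{\left(h,I \right)} = h^{2}$
$\frac{1}{W{\left(13,-4 - -5 \right)} + 625} = \frac{1}{13^{2} + 625} = \frac{1}{169 + 625} = \frac{1}{794}$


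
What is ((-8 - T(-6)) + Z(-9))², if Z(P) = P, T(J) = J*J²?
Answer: 39601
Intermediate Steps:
T(J) = J³
((-8 - T(-6)) + Z(-9))² = ((-8 - 1*(-6)³) - 9)² = ((-8 - 1*(-216)) - 9)² = ((-8 + 216) - 9)² = (208 - 9)² = 199² = 39601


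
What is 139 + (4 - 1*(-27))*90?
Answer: 2929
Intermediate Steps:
139 + (4 - 1*(-27))*90 = 139 + (4 + 27)*90 = 139 + 31*90 = 139 + 2790 = 2929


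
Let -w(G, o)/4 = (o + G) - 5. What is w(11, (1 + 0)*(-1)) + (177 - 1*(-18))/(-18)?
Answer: -185/6 ≈ -30.833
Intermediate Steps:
w(G, o) = 20 - 4*G - 4*o (w(G, o) = -4*((o + G) - 5) = -4*((G + o) - 5) = -4*(-5 + G + o) = 20 - 4*G - 4*o)
w(11, (1 + 0)*(-1)) + (177 - 1*(-18))/(-18) = (20 - 4*11 - 4*(1 + 0)*(-1)) + (177 - 1*(-18))/(-18) = (20 - 44 - 4*(-1)) + (177 + 18)*(-1/18) = (20 - 44 - 4*(-1)) + 195*(-1/18) = (20 - 44 + 4) - 65/6 = -20 - 65/6 = -185/6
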